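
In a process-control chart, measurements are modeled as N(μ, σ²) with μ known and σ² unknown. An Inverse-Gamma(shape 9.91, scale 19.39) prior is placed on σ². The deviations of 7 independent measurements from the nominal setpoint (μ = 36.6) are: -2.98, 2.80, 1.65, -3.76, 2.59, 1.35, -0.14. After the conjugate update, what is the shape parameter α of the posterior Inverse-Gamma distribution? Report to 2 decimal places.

With known mean μ and an Inverse-Gamma(α, β) prior on σ², the Normal likelihood is conjugate: posterior is Inv-Gamma(α + n/2, β + Σ(xᵢ−μ)²/2).
Σ(xᵢ−μ)² = (-2.98)² + (2.80)² + (1.65)² + (-3.76)² + (2.59)² + (1.35)² + (-0.14)² = 42.1307.
Posterior: Inv-Gamma(9.91 + 7/2, 19.39 + 42.1307/2) = Inv-Gamma(13.41, 40.45535).
Posterior α = 13.41.

13.41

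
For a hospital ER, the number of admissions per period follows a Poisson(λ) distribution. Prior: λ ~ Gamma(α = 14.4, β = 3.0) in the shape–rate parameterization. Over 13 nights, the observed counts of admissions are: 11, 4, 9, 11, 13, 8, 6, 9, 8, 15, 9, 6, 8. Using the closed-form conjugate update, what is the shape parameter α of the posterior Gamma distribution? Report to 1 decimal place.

With a Gamma(shape α, rate β) prior, the Poisson likelihood is conjugate: the posterior is Gamma(α + ΣXᵢ, β + n).
Sum of counts S = 117 over n = 13 nights.
Posterior: Gamma(α+S, β+n) = Gamma(14.4+117, 3.0+13) = Gamma(131.4, 16.0).
Posterior α = 131.4.

131.4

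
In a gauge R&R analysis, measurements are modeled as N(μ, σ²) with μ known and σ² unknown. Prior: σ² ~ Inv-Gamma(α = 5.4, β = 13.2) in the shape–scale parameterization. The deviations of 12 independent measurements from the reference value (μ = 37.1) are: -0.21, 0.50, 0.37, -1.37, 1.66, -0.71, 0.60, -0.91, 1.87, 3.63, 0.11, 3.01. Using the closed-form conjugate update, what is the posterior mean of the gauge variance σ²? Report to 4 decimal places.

With known mean μ and an Inverse-Gamma(α, β) prior on σ², the Normal likelihood is conjugate: posterior is Inv-Gamma(α + n/2, β + Σ(xᵢ−μ)²/2).
Σ(xᵢ−μ)² = (-0.21)² + (0.50)² + (0.37)² + (-1.37)² + (1.66)² + (-0.71)² + (0.60)² + (-0.91)² + (1.87)² + (3.63)² + (0.11)² + (3.01)² = 32.5017.
Posterior: Inv-Gamma(5.4 + 12/2, 13.2 + 32.5017/2) = Inv-Gamma(11.40, 29.45085).
E[σ²|data] = β/(α−1) = 29.45085/10.40 = 2.8318.

2.8318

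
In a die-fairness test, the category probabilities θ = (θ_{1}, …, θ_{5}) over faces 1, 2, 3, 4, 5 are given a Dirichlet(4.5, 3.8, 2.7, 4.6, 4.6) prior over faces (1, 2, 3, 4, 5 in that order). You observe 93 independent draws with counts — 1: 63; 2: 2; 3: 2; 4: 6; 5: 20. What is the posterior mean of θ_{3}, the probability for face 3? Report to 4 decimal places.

0.0415

The Dirichlet prior is conjugate to the Multinomial likelihood: each posterior αⱼ = prior αⱼ + observed count nⱼ.
Posterior concentration: (67.5, 5.8, 4.7, 10.6, 24.6), total = 113.2.
E[θ_{3}|data] = α_{3}/Σα = 4.7/113.2 = 0.0415.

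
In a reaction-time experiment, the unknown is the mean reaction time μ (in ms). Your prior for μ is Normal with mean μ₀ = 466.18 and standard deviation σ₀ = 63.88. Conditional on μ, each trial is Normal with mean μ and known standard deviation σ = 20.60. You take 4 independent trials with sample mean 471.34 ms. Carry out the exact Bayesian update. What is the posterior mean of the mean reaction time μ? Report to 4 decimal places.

471.2092

For Normal data with known variance σ², a Normal(μ₀, σ₀²) prior on μ is conjugate. Posterior precision = 1/σ₀² + n/σ²; posterior mean is the precision-weighted average of μ₀ and x̄.
n·x̄ = 4·471.34 = 1885.36.
σ₀² = 63.88² = 4080.6544, σ² = 20.60² = 424.36; σ² + n·σ₀² = 424.36 + 4·4080.6544 = 16746.9776.
Posterior mean = (μ₀/σ₀² + n·x̄/σ²)/(1/σ₀² + n/σ²) = (σ²·μ₀ + σ₀²·n·x̄)/(σ² + n·σ₀²) = (424.36·466.18 + 4080.6544·1885.36)/16746.9776 = 7891330.724384/16746.9776 = 471.2092.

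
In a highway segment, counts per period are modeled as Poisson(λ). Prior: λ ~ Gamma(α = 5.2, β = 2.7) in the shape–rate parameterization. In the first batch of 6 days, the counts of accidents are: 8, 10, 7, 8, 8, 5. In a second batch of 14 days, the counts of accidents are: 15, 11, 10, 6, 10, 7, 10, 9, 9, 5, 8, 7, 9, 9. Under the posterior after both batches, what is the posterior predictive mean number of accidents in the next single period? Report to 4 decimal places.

7.7621

With a Gamma(shape α, rate β) prior, the Poisson likelihood is conjugate: the posterior is Gamma(α + ΣXᵢ, β + n).
Batch 1: sum of counts S = 46 over n = 6 days.
After batch 1: Gamma(α+S, β+n) = Gamma(5.2+46, 2.7+6) = Gamma(51.2, 8.7).
Batch 2: sum of counts S = 125 over n = 14 days.
After batch 2: Gamma(α+S, β+n) = Gamma(51.2+125, 8.7+14) = Gamma(176.2, 22.7).
The predictive distribution for one future period is NegBinom with mean α/β = 7.7621.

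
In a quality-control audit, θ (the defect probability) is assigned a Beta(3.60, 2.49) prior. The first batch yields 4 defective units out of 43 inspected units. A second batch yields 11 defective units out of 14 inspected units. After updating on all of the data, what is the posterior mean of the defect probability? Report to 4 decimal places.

0.2948

The Beta prior is conjugate to a Binomial/Bernoulli likelihood; the update adds successes to α and failures to β.
After batch 1: Beta(3.60+4, 2.49+39) = Beta(7.60, 41.49).
After batch 2: Beta(7.60+11, 41.49+3) = Beta(18.60, 44.49).
Posterior mean = α/(α+β) = 18.60/63.09 = 0.2948.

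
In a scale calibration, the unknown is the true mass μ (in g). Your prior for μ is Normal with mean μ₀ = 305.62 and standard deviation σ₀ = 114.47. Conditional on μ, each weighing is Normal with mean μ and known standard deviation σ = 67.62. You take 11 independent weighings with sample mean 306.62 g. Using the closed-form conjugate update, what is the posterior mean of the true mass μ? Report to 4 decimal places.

For Normal data with known variance σ², a Normal(μ₀, σ₀²) prior on μ is conjugate. Posterior precision = 1/σ₀² + n/σ²; posterior mean is the precision-weighted average of μ₀ and x̄.
n·x̄ = 11·306.62 = 3372.82.
σ₀² = 114.47² = 13103.3809, σ² = 67.62² = 4572.4644; σ² + n·σ₀² = 4572.4644 + 11·13103.3809 = 148709.6543.
Posterior mean = (μ₀/σ₀² + n·x̄/σ²)/(1/σ₀² + n/σ²) = (σ²·μ₀ + σ₀²·n·x̄)/(σ² + n·σ₀²) = (4572.4644·305.62 + 13103.3809·3372.82)/148709.6543 = 45592781.737066/148709.6543 = 306.5893.

306.5893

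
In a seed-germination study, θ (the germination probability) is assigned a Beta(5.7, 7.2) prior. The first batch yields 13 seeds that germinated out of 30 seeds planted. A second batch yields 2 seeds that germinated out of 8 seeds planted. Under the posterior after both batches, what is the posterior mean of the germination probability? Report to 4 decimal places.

The Beta prior is conjugate to a Binomial/Bernoulli likelihood; the update adds successes to α and failures to β.
After batch 1: Beta(5.7+13, 7.2+17) = Beta(18.7, 24.2).
After batch 2: Beta(18.7+2, 24.2+6) = Beta(20.7, 30.2).
Posterior mean = α/(α+β) = 20.7/50.9 = 0.4067.

0.4067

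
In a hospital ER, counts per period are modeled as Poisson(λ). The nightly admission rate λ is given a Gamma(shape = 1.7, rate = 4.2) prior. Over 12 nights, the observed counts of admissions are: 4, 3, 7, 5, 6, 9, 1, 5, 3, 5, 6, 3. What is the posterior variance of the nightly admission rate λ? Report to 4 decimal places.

With a Gamma(shape α, rate β) prior, the Poisson likelihood is conjugate: the posterior is Gamma(α + ΣXᵢ, β + n).
Sum of counts S = 57 over n = 12 nights.
Posterior: Gamma(α+S, β+n) = Gamma(1.7+57, 4.2+12) = Gamma(58.7, 16.2).
Var = α/β² = 58.7/16.2² = 0.2237.

0.2237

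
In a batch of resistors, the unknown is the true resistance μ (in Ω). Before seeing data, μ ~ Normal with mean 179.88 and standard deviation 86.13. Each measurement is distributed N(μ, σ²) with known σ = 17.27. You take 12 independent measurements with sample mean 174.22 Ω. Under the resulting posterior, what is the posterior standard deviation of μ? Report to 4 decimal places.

4.9771

For Normal data with known variance σ², a Normal(μ₀, σ₀²) prior on μ is conjugate. Posterior precision = 1/σ₀² + n/σ²; posterior mean is the precision-weighted average of μ₀ and x̄.
σ₀² = 86.13² = 7418.3769, σ² = 17.27² = 298.2529; σ² + n·σ₀² = 298.2529 + 12·7418.3769 = 89318.7757.
Posterior precision = 1/σ₀² + n/σ² = 1/7418.3769 + 12/298.2529 = (σ² + n·σ₀²)/(σ₀²σ²) = 89318.7757/(7418.3769·298.2529); posterior variance σₙ² = σ₀²σ²/(σ² + n·σ₀²) = 7418.3769·298.2529/89318.7757 = 24.771415.
Posterior SD = √σₙ² = √(7418.3769·298.2529/89318.7757) = 4.9771.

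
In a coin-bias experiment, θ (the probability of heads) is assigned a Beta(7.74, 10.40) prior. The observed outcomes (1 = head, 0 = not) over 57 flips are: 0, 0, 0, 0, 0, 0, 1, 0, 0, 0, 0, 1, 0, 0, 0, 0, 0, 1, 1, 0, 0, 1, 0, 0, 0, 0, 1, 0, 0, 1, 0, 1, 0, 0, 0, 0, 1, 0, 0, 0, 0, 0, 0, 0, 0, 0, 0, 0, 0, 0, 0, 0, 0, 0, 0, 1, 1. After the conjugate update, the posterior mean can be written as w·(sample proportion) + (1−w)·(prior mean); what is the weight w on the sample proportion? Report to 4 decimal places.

The Beta prior is conjugate to a Binomial/Bernoulli likelihood; the update adds successes to α and failures to β.
Posterior mean = (α₀+k)/(α₀+β₀+n) = [n/(α₀+β₀+n)]·(k/n) + [(α₀+β₀)/(α₀+β₀+n)]·α₀/(α₀+β₀), so only n and the prior enter the weight.
The weight on the data is w = n/(α₀+β₀+n) = 57/(7.74+10.40+57) = 57/75.14 = 0.7586.

0.7586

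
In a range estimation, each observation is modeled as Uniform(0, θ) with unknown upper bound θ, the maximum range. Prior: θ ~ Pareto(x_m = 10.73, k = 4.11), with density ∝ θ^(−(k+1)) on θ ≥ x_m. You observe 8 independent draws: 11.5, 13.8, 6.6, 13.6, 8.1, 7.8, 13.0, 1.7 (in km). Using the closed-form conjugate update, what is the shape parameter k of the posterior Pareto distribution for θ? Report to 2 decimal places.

A Pareto(scale x_m, shape k) prior on the upper bound θ of Uniform(0, θ) is conjugate: posterior is Pareto(max(x_m, max xᵢ), k + n).
Sample maximum = 13.8; prior scale x_m = 10.73 → posterior scale = max = 13.80.
Posterior shape = 4.11 + 8 = 12.11.
Posterior shape k = 12.11.

12.11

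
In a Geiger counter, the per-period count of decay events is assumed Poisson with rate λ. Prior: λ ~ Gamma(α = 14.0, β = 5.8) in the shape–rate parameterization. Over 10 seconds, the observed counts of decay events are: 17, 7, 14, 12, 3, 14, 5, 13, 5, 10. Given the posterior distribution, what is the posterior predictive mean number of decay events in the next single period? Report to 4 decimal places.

With a Gamma(shape α, rate β) prior, the Poisson likelihood is conjugate: the posterior is Gamma(α + ΣXᵢ, β + n).
Sum of counts S = 100 over n = 10 seconds.
Posterior: Gamma(α+S, β+n) = Gamma(14.0+100, 5.8+10) = Gamma(114.0, 15.8).
The predictive distribution for one future period is NegBinom with mean α/β = 7.2152.

7.2152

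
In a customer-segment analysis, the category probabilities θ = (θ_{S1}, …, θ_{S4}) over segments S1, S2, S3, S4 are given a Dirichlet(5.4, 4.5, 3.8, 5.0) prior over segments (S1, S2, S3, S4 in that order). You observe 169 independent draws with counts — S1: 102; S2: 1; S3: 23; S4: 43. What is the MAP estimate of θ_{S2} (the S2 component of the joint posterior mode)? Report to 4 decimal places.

The Dirichlet prior is conjugate to the Multinomial likelihood: each posterior αⱼ = prior αⱼ + observed count nⱼ.
Posterior concentration: (107.4, 5.5, 26.8, 48.0), total = 187.7.
Joint mode component: (α_{S2}−1)/(Σα−K) = 4.5/183.7 = 0.0245.

0.0245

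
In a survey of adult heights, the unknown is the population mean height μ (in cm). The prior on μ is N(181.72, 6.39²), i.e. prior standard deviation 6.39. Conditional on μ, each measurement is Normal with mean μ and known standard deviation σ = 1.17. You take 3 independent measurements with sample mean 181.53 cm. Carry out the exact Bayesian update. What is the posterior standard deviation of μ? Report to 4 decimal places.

For Normal data with known variance σ², a Normal(μ₀, σ₀²) prior on μ is conjugate. Posterior precision = 1/σ₀² + n/σ²; posterior mean is the precision-weighted average of μ₀ and x̄.
σ₀² = 6.39² = 40.8321, σ² = 1.17² = 1.3689; σ² + n·σ₀² = 1.3689 + 3·40.8321 = 123.8652.
Posterior precision = 1/σ₀² + n/σ² = 1/40.8321 + 3/1.3689 = (σ² + n·σ₀²)/(σ₀²σ²) = 123.8652/(40.8321·1.3689); posterior variance σₙ² = σ₀²σ²/(σ² + n·σ₀²) = 40.8321·1.3689/123.8652 = 0.451257.
Posterior SD = √σₙ² = √(40.8321·1.3689/123.8652) = 0.6718.

0.6718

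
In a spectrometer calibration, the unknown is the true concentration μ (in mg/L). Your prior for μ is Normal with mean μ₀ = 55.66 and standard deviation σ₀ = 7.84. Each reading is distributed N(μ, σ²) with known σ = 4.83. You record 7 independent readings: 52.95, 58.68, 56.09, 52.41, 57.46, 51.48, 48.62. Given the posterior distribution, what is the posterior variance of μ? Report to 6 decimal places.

For Normal data with known variance σ², a Normal(μ₀, σ₀²) prior on μ is conjugate. Posterior precision = 1/σ₀² + n/σ²; posterior mean is the precision-weighted average of μ₀ and x̄.
σ₀² = 7.84² = 61.4656, σ² = 4.83² = 23.3289; σ² + n·σ₀² = 23.3289 + 7·61.4656 = 453.5881.
Posterior precision = 1/σ₀² + n/σ² = 1/61.4656 + 7/23.3289 = (σ² + n·σ₀²)/(σ₀²σ²) = 453.5881/(61.4656·23.3289); posterior variance σₙ² = σ₀²σ²/(σ² + n·σ₀²) = 61.4656·23.3289/453.5881 = 3.161293.

3.161293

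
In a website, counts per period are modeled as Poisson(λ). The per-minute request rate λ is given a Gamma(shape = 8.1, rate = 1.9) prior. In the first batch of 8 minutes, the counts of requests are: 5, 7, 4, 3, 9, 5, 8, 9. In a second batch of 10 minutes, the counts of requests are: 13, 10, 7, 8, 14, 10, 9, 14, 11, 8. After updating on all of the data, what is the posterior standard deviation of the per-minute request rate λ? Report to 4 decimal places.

With a Gamma(shape α, rate β) prior, the Poisson likelihood is conjugate: the posterior is Gamma(α + ΣXᵢ, β + n).
Batch 1: sum of counts S = 50 over n = 8 minutes.
After batch 1: Gamma(α+S, β+n) = Gamma(8.1+50, 1.9+8) = Gamma(58.1, 9.9).
Batch 2: sum of counts S = 104 over n = 10 minutes.
After batch 2: Gamma(α+S, β+n) = Gamma(58.1+104, 9.9+10) = Gamma(162.1, 19.9).
SD = √α/β = √162.1/19.9 = 0.6398.

0.6398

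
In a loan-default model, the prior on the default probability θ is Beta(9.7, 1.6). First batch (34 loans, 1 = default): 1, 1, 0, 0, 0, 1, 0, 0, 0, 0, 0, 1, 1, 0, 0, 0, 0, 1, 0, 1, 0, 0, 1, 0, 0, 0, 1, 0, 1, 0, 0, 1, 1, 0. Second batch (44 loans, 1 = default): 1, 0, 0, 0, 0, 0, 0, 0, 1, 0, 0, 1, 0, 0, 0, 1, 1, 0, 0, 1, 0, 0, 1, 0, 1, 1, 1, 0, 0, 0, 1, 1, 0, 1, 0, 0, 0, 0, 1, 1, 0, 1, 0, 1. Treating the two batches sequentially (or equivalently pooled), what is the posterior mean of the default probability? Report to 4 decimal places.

0.4334

The Beta prior is conjugate to a Binomial/Bernoulli likelihood; the update adds successes to α and failures to β.
After batch 1: Beta(9.7+12, 1.6+22) = Beta(21.7, 23.6).
After batch 2: Beta(21.7+17, 23.6+27) = Beta(38.7, 50.6).
Posterior mean = α/(α+β) = 38.7/89.3 = 0.4334.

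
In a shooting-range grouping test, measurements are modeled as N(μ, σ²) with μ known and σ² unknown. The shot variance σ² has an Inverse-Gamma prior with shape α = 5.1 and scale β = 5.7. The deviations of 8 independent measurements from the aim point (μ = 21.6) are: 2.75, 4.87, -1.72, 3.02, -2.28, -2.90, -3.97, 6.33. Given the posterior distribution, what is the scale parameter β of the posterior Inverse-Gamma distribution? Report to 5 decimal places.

With known mean μ and an Inverse-Gamma(α, β) prior on σ², the Normal likelihood is conjugate: posterior is Inv-Gamma(α + n/2, β + Σ(xᵢ−μ)²/2).
Σ(xᵢ−μ)² = (2.75)² + (4.87)² + (-1.72)² + (3.02)² + (-2.28)² + (-2.90)² + (-3.97)² + (6.33)² = 112.7964.
Posterior: Inv-Gamma(5.1 + 8/2, 5.7 + 112.7964/2) = Inv-Gamma(9.10, 62.09820).
Posterior β = 62.09820.

62.09820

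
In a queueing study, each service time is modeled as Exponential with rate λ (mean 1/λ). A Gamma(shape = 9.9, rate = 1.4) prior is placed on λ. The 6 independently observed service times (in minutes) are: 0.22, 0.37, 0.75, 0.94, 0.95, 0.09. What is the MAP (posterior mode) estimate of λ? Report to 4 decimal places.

With a Gamma(shape α, rate β) prior on the exponential rate λ, the posterior after n observations with total T = Σxᵢ is Gamma(α+n, β+T).
Sum of observations T = 3.32 minutes; n = 6.
Posterior: Gamma(9.9+6, 1.4+3.32) = Gamma(15.9, 4.72).
Mode = (α−1)/β = 3.1568.

3.1568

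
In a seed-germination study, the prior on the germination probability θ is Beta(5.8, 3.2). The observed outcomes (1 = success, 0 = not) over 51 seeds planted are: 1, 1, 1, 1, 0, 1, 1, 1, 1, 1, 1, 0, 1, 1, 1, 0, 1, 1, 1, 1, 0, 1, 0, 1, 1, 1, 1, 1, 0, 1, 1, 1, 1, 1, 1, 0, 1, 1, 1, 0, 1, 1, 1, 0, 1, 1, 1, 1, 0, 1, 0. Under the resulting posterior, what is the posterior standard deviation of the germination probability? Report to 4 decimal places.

The Beta prior is conjugate to a Binomial/Bernoulli likelihood; the update adds successes to α and failures to β.
Posterior: Beta(α+k, β+n−k) = Beta(5.8+40, 3.2+11) = Beta(45.8, 14.2).
Var = αβ/((α+β)²(α+β+1)) = 45.8·14.2/(60.0²·61.0) = 0.00296157; SD = √0.00296157 = 0.0544.

0.0544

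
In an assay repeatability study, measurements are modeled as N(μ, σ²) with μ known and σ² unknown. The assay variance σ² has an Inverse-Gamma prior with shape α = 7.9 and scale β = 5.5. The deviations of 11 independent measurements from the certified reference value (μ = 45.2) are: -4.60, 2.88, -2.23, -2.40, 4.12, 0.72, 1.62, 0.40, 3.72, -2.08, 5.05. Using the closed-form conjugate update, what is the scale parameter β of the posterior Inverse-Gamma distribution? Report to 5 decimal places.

57.56590

With known mean μ and an Inverse-Gamma(α, β) prior on σ², the Normal likelihood is conjugate: posterior is Inv-Gamma(α + n/2, β + Σ(xᵢ−μ)²/2).
Σ(xᵢ−μ)² = (-4.60)² + (2.88)² + (-2.23)² + (-2.40)² + (4.12)² + (0.72)² + (1.62)² + (0.40)² + (3.72)² + (-2.08)² + (5.05)² = 104.1318.
Posterior: Inv-Gamma(7.9 + 11/2, 5.5 + 104.1318/2) = Inv-Gamma(13.40, 57.56590).
Posterior β = 57.56590.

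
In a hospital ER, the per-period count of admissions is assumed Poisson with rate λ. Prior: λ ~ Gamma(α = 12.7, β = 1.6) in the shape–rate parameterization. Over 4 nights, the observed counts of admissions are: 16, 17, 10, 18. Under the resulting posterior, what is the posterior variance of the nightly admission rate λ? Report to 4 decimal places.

With a Gamma(shape α, rate β) prior, the Poisson likelihood is conjugate: the posterior is Gamma(α + ΣXᵢ, β + n).
Sum of counts S = 61 over n = 4 nights.
Posterior: Gamma(α+S, β+n) = Gamma(12.7+61, 1.6+4) = Gamma(73.7, 5.6).
Var = α/β² = 73.7/5.6² = 2.3501.

2.3501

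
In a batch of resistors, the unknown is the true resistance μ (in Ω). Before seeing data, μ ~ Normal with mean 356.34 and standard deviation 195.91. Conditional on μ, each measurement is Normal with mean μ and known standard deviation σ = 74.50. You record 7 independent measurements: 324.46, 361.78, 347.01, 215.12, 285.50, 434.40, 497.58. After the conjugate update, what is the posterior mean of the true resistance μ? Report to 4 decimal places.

352.3468

For Normal data with known variance σ², a Normal(μ₀, σ₀²) prior on μ is conjugate. Posterior precision = 1/σ₀² + n/σ²; posterior mean is the precision-weighted average of μ₀ and x̄.
Σxᵢ = 324.46 + 361.78 + 347.01 + 215.12 + 285.50 + 434.40 + 497.58 = 2465.85, so n·x̄ = 2465.85.
σ₀² = 195.91² = 38380.7281, σ² = 74.50² = 5550.25; σ² + n·σ₀² = 5550.25 + 7·38380.7281 = 274215.3467.
Posterior mean = (μ₀/σ₀² + n·x̄/σ²)/(1/σ₀² + n/σ²) = (σ²·μ₀ + σ₀²·n·x̄)/(σ² + n·σ₀²) = (5550.25·356.34 + 38380.7281·2465.85)/274215.3467 = 96618894.470385/274215.3467 = 352.3468.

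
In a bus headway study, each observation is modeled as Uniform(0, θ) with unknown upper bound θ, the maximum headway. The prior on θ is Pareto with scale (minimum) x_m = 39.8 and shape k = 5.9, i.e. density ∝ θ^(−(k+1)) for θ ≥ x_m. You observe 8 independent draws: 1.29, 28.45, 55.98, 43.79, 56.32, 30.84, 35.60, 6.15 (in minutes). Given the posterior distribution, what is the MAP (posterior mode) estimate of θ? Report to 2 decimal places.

A Pareto(scale x_m, shape k) prior on the upper bound θ of Uniform(0, θ) is conjugate: posterior is Pareto(max(x_m, max xᵢ), k + n).
Sample maximum = 56.32; prior scale x_m = 39.8 → posterior scale = max = 56.32.
Posterior shape = 5.9 + 8 = 13.9.
The Pareto density is decreasing on [x_m, ∞), so the mode is x_m = 56.32.

56.32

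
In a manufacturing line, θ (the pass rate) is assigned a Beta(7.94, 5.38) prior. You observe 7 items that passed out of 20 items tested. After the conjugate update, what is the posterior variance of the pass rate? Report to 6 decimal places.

The Beta prior is conjugate to a Binomial/Bernoulli likelihood; the update adds successes to α and failures to β.
Posterior: Beta(α+k, β+n−k) = Beta(7.94+7, 5.38+13) = Beta(14.94, 18.38).
Var = αβ/((α+β)²(α+β+1)) = 14.94·18.38/(33.32²·34.32) = 0.007207.

0.007207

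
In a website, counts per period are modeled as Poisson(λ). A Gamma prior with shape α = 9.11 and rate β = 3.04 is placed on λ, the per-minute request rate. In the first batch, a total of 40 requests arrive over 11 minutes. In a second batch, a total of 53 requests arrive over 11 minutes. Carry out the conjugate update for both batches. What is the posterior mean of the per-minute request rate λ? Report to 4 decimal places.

With a Gamma(shape α, rate β) prior, the Poisson likelihood is conjugate: the posterior is Gamma(α + ΣXᵢ, β + n).
After batch 1: Gamma(α+S, β+n) = Gamma(9.11+40, 3.04+11) = Gamma(49.11, 14.04).
After batch 2: Gamma(α+S, β+n) = Gamma(49.11+53, 14.04+11) = Gamma(102.11, 25.04).
Posterior mean = α/β = 102.11/25.04 = 4.0779.

4.0779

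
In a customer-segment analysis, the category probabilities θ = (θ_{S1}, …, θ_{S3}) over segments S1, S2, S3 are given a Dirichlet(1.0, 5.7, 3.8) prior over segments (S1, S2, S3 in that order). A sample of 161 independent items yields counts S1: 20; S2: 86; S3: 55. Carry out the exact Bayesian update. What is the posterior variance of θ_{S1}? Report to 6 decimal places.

0.000623

The Dirichlet prior is conjugate to the Multinomial likelihood: each posterior αⱼ = prior αⱼ + observed count nⱼ.
Posterior concentration: (21.0, 91.7, 58.8), total = 171.5.
Var[θ_j] = α_j(Σα−α_j)/((Σα)²(Σα+1)) = 21.0·150.5/(171.5²·172.5) = 0.000623.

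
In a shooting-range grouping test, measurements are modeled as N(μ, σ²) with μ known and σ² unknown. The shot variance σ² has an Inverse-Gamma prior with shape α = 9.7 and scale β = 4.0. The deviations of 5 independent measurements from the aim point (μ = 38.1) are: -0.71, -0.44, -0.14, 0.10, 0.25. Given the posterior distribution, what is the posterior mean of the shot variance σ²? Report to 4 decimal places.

0.3924

With known mean μ and an Inverse-Gamma(α, β) prior on σ², the Normal likelihood is conjugate: posterior is Inv-Gamma(α + n/2, β + Σ(xᵢ−μ)²/2).
Σ(xᵢ−μ)² = (-0.71)² + (-0.44)² + (-0.14)² + (0.10)² + (0.25)² = 0.7898.
Posterior: Inv-Gamma(9.7 + 5/2, 4.0 + 0.7898/2) = Inv-Gamma(12.20, 4.39490).
E[σ²|data] = β/(α−1) = 4.39490/11.20 = 0.3924.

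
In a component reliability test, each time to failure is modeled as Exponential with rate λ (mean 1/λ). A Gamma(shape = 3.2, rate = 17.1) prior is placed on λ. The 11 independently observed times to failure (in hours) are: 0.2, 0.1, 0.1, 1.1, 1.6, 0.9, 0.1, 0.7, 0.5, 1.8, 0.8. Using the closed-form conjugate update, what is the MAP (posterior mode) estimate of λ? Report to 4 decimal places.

With a Gamma(shape α, rate β) prior on the exponential rate λ, the posterior after n observations with total T = Σxᵢ is Gamma(α+n, β+T).
Sum of observations T = 7.9 hours; n = 11.
Posterior: Gamma(3.2+11, 17.1+7.9) = Gamma(14.2, 25.0).
Mode = (α−1)/β = 0.5280.

0.5280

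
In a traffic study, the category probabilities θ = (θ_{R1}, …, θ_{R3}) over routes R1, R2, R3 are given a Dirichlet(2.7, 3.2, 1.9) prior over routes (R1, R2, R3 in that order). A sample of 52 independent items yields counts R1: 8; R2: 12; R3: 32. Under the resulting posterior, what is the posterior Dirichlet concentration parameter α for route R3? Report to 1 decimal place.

The Dirichlet prior is conjugate to the Multinomial likelihood: each posterior αⱼ = prior αⱼ + observed count nⱼ.
Posterior concentration: (10.7, 15.2, 33.9), total = 59.8.
α_{R3} = 1.9 + 32 = 33.9.

33.9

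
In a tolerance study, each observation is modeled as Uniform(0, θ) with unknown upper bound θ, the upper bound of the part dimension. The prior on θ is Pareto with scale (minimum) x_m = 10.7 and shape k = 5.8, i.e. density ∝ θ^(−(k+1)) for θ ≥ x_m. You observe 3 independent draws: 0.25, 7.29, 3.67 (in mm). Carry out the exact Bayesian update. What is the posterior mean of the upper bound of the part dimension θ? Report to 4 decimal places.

12.0718

A Pareto(scale x_m, shape k) prior on the upper bound θ of Uniform(0, θ) is conjugate: posterior is Pareto(max(x_m, max xᵢ), k + n).
Sample maximum = 7.29; prior scale x_m = 10.7 → posterior scale = max = 10.70.
Posterior shape = 5.8 + 3 = 8.8.
E[θ|data] = k·x_m/(k−1) = 8.8·10.70/7.8 = 12.0718.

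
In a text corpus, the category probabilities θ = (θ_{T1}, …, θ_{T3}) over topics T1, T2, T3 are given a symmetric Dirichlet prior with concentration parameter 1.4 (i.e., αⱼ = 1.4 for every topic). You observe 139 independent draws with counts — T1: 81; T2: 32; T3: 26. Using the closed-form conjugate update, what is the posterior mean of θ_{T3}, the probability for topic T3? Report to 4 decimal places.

0.1913

The Dirichlet prior is conjugate to the Multinomial likelihood: each posterior αⱼ = prior αⱼ + observed count nⱼ.
Posterior concentration: (82.4, 33.4, 27.4), total = 143.2.
E[θ_{T3}|data] = α_{T3}/Σα = 27.4/143.2 = 0.1913.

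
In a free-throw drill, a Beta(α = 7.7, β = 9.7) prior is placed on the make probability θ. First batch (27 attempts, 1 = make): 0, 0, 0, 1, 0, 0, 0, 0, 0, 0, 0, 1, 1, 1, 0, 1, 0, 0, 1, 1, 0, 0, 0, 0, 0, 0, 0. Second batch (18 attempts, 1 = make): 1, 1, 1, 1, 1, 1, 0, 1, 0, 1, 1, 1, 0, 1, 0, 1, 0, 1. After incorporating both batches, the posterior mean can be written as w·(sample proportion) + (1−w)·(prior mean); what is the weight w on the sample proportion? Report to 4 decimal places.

The Beta prior is conjugate to a Binomial/Bernoulli likelihood; the update adds successes to α and failures to β.
Total number of attempts: n = 27 + 18 = 45.
Posterior mean = (α₀+k)/(α₀+β₀+n) = [n/(α₀+β₀+n)]·(k/n) + [(α₀+β₀)/(α₀+β₀+n)]·α₀/(α₀+β₀), so only n and the prior enter the weight.
The weight on the data is w = n/(α₀+β₀+n) = 45/(7.7+9.7+45) = 45/62.4 = 0.7212.

0.7212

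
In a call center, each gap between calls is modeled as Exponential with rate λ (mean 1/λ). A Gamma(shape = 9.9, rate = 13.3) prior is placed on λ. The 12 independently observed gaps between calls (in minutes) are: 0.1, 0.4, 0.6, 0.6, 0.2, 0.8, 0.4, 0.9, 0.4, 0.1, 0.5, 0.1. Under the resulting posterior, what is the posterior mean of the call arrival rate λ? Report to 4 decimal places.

1.1902

With a Gamma(shape α, rate β) prior on the exponential rate λ, the posterior after n observations with total T = Σxᵢ is Gamma(α+n, β+T).
Sum of observations T = 5.1 minutes; n = 12.
Posterior: Gamma(9.9+12, 13.3+5.1) = Gamma(21.9, 18.4).
Posterior mean of λ = α/β = 21.9/18.4 = 1.1902.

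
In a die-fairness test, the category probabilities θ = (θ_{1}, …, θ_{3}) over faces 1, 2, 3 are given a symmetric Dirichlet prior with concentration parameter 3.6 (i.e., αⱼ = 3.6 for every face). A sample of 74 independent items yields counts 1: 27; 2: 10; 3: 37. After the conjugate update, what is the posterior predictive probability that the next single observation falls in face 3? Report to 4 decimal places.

0.4788

The Dirichlet prior is conjugate to the Multinomial likelihood: each posterior αⱼ = prior αⱼ + observed count nⱼ.
Posterior concentration: (30.6, 13.6, 40.6), total = 84.8.
P(next = 3 | data) = α_{3}/Σα = 0.4788.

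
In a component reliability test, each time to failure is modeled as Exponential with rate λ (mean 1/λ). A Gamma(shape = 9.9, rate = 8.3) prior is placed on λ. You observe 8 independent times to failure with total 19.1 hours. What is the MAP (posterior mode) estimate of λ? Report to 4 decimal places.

0.6168

With a Gamma(shape α, rate β) prior on the exponential rate λ, the posterior after n observations with total T = Σxᵢ is Gamma(α+n, β+T).
Posterior: Gamma(9.9+8, 8.3+19.1) = Gamma(17.9, 27.4).
Mode = (α−1)/β = 0.6168.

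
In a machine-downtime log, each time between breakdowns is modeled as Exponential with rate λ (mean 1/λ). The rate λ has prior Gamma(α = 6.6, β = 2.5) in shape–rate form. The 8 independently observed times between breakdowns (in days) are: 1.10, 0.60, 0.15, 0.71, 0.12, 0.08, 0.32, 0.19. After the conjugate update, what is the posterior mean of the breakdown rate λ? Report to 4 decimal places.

With a Gamma(shape α, rate β) prior on the exponential rate λ, the posterior after n observations with total T = Σxᵢ is Gamma(α+n, β+T).
Sum of observations T = 3.27 days; n = 8.
Posterior: Gamma(6.6+8, 2.5+3.27) = Gamma(14.6, 5.77).
Posterior mean of λ = α/β = 14.6/5.77 = 2.5303.

2.5303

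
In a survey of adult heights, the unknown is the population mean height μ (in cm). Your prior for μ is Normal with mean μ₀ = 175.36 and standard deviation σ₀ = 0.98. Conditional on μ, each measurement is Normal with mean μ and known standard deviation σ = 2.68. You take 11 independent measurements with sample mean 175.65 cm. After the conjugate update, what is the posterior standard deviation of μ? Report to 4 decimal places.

0.6234

For Normal data with known variance σ², a Normal(μ₀, σ₀²) prior on μ is conjugate. Posterior precision = 1/σ₀² + n/σ²; posterior mean is the precision-weighted average of μ₀ and x̄.
σ₀² = 0.98² = 0.9604, σ² = 2.68² = 7.1824; σ² + n·σ₀² = 7.1824 + 11·0.9604 = 17.7468.
Posterior precision = 1/σ₀² + n/σ² = 1/0.9604 + 11/7.1824 = (σ² + n·σ₀²)/(σ₀²σ²) = 17.7468/(0.9604·7.1824); posterior variance σₙ² = σ₀²σ²/(σ² + n·σ₀²) = 0.9604·7.1824/17.7468 = 0.388688.
Posterior SD = √σₙ² = √(0.9604·7.1824/17.7468) = 0.6234.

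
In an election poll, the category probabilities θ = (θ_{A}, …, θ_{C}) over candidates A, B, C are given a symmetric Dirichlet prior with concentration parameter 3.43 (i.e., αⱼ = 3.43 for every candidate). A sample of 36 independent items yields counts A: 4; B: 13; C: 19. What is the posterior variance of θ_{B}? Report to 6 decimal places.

The Dirichlet prior is conjugate to the Multinomial likelihood: each posterior αⱼ = prior αⱼ + observed count nⱼ.
Posterior concentration: (7.43, 16.43, 22.43), total = 46.29.
Var[θ_j] = α_j(Σα−α_j)/((Σα)²(Σα+1)) = 16.43·29.86/(46.29²·47.29) = 0.004842.

0.004842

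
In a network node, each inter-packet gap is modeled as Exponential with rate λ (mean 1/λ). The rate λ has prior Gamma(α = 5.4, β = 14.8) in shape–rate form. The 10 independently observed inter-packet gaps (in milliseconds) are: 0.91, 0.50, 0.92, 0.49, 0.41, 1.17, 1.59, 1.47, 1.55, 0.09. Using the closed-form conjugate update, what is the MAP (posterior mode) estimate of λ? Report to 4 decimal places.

With a Gamma(shape α, rate β) prior on the exponential rate λ, the posterior after n observations with total T = Σxᵢ is Gamma(α+n, β+T).
Sum of observations T = 9.10 milliseconds; n = 10.
Posterior: Gamma(5.4+10, 14.8+9.10) = Gamma(15.4, 23.90).
Mode = (α−1)/β = 0.6025.

0.6025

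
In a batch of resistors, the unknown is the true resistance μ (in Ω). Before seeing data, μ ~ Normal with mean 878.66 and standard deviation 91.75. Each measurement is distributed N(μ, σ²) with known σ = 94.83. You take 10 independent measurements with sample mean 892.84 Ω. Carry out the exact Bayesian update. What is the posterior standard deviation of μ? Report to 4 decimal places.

For Normal data with known variance σ², a Normal(μ₀, σ₀²) prior on μ is conjugate. Posterior precision = 1/σ₀² + n/σ²; posterior mean is the precision-weighted average of μ₀ and x̄.
σ₀² = 91.75² = 8418.0625, σ² = 94.83² = 8992.7289; σ² + n·σ₀² = 8992.7289 + 10·8418.0625 = 93173.3539.
Posterior precision = 1/σ₀² + n/σ² = 1/8418.0625 + 10/8992.7289 = (σ² + n·σ₀²)/(σ₀²σ²) = 93173.3539/(8418.0625·8992.7289); posterior variance σₙ² = σ₀²σ²/(σ² + n·σ₀²) = 8418.0625·8992.7289/93173.3539 = 812.478576.
Posterior SD = √σₙ² = √(8418.0625·8992.7289/93173.3539) = 28.5040.

28.5040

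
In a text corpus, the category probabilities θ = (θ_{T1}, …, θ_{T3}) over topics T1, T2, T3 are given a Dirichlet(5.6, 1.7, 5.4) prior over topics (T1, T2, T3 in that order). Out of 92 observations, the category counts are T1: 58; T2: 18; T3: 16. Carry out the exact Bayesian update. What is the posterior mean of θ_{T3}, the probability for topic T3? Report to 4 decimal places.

The Dirichlet prior is conjugate to the Multinomial likelihood: each posterior αⱼ = prior αⱼ + observed count nⱼ.
Posterior concentration: (63.6, 19.7, 21.4), total = 104.7.
E[θ_{T3}|data] = α_{T3}/Σα = 21.4/104.7 = 0.2044.

0.2044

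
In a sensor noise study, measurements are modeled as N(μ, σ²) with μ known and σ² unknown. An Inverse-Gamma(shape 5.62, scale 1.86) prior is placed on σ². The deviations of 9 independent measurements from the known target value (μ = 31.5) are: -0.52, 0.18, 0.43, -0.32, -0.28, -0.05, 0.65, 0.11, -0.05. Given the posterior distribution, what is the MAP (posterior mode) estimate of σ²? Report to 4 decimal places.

With known mean μ and an Inverse-Gamma(α, β) prior on σ², the Normal likelihood is conjugate: posterior is Inv-Gamma(α + n/2, β + Σ(xᵢ−μ)²/2).
Σ(xᵢ−μ)² = (-0.52)² + (0.18)² + (0.43)² + (-0.32)² + (-0.28)² + (-0.05)² + (0.65)² + (0.11)² + (-0.05)² = 1.1081.
Posterior: Inv-Gamma(5.62 + 9/2, 1.86 + 1.1081/2) = Inv-Gamma(10.12, 2.41405).
Mode = β/(α+1) = 2.41405/11.12 = 0.2171.

0.2171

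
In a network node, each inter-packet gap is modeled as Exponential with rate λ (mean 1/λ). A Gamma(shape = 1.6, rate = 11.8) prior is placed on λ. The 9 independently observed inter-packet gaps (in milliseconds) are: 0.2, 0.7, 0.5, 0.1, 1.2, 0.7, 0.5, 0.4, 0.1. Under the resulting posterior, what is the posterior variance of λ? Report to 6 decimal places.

0.040390

With a Gamma(shape α, rate β) prior on the exponential rate λ, the posterior after n observations with total T = Σxᵢ is Gamma(α+n, β+T).
Sum of observations T = 4.4 milliseconds; n = 9.
Posterior: Gamma(1.6+9, 11.8+4.4) = Gamma(10.6, 16.2).
Var = α/β² = 0.040390.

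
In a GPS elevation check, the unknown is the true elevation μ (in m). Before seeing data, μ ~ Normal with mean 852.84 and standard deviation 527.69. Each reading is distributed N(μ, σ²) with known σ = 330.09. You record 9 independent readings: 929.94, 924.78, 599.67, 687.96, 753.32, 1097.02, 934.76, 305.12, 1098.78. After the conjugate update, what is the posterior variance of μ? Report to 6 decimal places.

11602.167729

For Normal data with known variance σ², a Normal(μ₀, σ₀²) prior on μ is conjugate. Posterior precision = 1/σ₀² + n/σ²; posterior mean is the precision-weighted average of μ₀ and x̄.
σ₀² = 527.69² = 278456.7361, σ² = 330.09² = 108959.4081; σ² + n·σ₀² = 108959.4081 + 9·278456.7361 = 2615070.033.
Posterior precision = 1/σ₀² + n/σ² = 1/278456.7361 + 9/108959.4081 = (σ² + n·σ₀²)/(σ₀²σ²) = 2615070.033/(278456.7361·108959.4081); posterior variance σₙ² = σ₀²σ²/(σ² + n·σ₀²) = 278456.7361·108959.4081/2615070.033 = 11602.167729.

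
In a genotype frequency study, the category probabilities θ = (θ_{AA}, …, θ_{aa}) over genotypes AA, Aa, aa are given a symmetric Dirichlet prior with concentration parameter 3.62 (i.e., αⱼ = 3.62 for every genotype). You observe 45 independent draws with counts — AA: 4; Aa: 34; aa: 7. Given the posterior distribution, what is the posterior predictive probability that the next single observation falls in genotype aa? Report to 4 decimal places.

0.1901

The Dirichlet prior is conjugate to the Multinomial likelihood: each posterior αⱼ = prior αⱼ + observed count nⱼ.
Posterior concentration: (7.62, 37.62, 10.62), total = 55.86.
P(next = aa | data) = α_{aa}/Σα = 0.1901.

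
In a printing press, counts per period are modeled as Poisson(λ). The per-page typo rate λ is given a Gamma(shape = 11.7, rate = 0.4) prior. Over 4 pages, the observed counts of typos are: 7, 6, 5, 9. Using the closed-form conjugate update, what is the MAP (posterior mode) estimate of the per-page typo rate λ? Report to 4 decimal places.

With a Gamma(shape α, rate β) prior, the Poisson likelihood is conjugate: the posterior is Gamma(α + ΣXᵢ, β + n).
Sum of counts S = 27 over n = 4 pages.
Posterior: Gamma(α+S, β+n) = Gamma(11.7+27, 0.4+4) = Gamma(38.7, 4.4).
Mode of Gamma(α,β) for α≥1 is (α−1)/β = 37.7/4.4 = 8.5682.

8.5682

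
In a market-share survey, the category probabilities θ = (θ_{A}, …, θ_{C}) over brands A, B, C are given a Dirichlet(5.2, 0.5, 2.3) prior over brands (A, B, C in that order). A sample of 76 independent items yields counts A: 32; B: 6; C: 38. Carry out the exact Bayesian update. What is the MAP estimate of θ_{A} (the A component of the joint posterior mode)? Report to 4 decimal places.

0.4469

The Dirichlet prior is conjugate to the Multinomial likelihood: each posterior αⱼ = prior αⱼ + observed count nⱼ.
Posterior concentration: (37.2, 6.5, 40.3), total = 84.0.
Joint mode component: (α_{A}−1)/(Σα−K) = 36.2/81.0 = 0.4469.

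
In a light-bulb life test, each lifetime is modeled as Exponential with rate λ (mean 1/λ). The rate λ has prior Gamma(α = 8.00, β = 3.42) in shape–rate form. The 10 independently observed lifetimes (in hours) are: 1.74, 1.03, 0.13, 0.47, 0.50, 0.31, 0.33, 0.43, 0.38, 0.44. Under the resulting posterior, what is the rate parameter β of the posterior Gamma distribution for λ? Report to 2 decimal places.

9.18

With a Gamma(shape α, rate β) prior on the exponential rate λ, the posterior after n observations with total T = Σxᵢ is Gamma(α+n, β+T).
Sum of observations T = 5.76 hours; n = 10.
Posterior: Gamma(8.00+10, 3.42+5.76) = Gamma(18.00, 9.18).
Posterior β = 9.18.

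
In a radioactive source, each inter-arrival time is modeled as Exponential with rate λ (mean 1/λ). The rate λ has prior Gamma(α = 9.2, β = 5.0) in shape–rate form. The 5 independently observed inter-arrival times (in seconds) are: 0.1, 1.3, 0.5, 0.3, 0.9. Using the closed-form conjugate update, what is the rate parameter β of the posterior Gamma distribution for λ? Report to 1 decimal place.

8.1

With a Gamma(shape α, rate β) prior on the exponential rate λ, the posterior after n observations with total T = Σxᵢ is Gamma(α+n, β+T).
Sum of observations T = 3.1 seconds; n = 5.
Posterior: Gamma(9.2+5, 5.0+3.1) = Gamma(14.2, 8.1).
Posterior β = 8.1.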